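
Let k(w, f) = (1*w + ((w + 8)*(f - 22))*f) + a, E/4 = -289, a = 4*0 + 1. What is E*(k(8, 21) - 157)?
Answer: 559504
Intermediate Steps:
a = 1 (a = 0 + 1 = 1)
E = -1156 (E = 4*(-289) = -1156)
k(w, f) = 1 + w + f*(-22 + f)*(8 + w) (k(w, f) = (1*w + ((w + 8)*(f - 22))*f) + 1 = (w + ((8 + w)*(-22 + f))*f) + 1 = (w + ((-22 + f)*(8 + w))*f) + 1 = (w + f*(-22 + f)*(8 + w)) + 1 = 1 + w + f*(-22 + f)*(8 + w))
E*(k(8, 21) - 157) = -1156*((1 + 8 - 176*21 + 8*21² + 8*21² - 22*21*8) - 157) = -1156*((1 + 8 - 3696 + 8*441 + 8*441 - 3696) - 157) = -1156*((1 + 8 - 3696 + 3528 + 3528 - 3696) - 157) = -1156*(-327 - 157) = -1156*(-484) = 559504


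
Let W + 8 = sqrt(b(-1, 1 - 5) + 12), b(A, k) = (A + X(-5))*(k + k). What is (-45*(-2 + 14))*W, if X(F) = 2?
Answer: 3240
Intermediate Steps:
b(A, k) = 2*k*(2 + A) (b(A, k) = (A + 2)*(k + k) = (2 + A)*(2*k) = 2*k*(2 + A))
W = -6 (W = -8 + sqrt(2*(1 - 5)*(2 - 1) + 12) = -8 + sqrt(2*(-4)*1 + 12) = -8 + sqrt(-8 + 12) = -8 + sqrt(4) = -8 + 2 = -6)
(-45*(-2 + 14))*W = -45*(-2 + 14)*(-6) = -45*12*(-6) = -540*(-6) = 3240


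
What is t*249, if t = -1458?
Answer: -363042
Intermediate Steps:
t*249 = -1458*249 = -363042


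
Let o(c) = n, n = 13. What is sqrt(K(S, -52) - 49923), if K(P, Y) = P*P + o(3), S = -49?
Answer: I*sqrt(47509) ≈ 217.97*I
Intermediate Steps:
o(c) = 13
K(P, Y) = 13 + P**2 (K(P, Y) = P*P + 13 = P**2 + 13 = 13 + P**2)
sqrt(K(S, -52) - 49923) = sqrt((13 + (-49)**2) - 49923) = sqrt((13 + 2401) - 49923) = sqrt(2414 - 49923) = sqrt(-47509) = I*sqrt(47509)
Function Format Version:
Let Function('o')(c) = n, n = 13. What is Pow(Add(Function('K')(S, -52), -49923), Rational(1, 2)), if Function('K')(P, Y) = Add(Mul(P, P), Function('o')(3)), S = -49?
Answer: Mul(I, Pow(47509, Rational(1, 2))) ≈ Mul(217.97, I)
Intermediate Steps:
Function('o')(c) = 13
Function('K')(P, Y) = Add(13, Pow(P, 2)) (Function('K')(P, Y) = Add(Mul(P, P), 13) = Add(Pow(P, 2), 13) = Add(13, Pow(P, 2)))
Pow(Add(Function('K')(S, -52), -49923), Rational(1, 2)) = Pow(Add(Add(13, Pow(-49, 2)), -49923), Rational(1, 2)) = Pow(Add(Add(13, 2401), -49923), Rational(1, 2)) = Pow(Add(2414, -49923), Rational(1, 2)) = Pow(-47509, Rational(1, 2)) = Mul(I, Pow(47509, Rational(1, 2)))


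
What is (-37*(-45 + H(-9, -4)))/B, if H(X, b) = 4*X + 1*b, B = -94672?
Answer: -3145/94672 ≈ -0.033220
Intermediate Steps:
H(X, b) = b + 4*X (H(X, b) = 4*X + b = b + 4*X)
(-37*(-45 + H(-9, -4)))/B = -37*(-45 + (-4 + 4*(-9)))/(-94672) = -37*(-45 + (-4 - 36))*(-1/94672) = -37*(-45 - 40)*(-1/94672) = -37*(-85)*(-1/94672) = 3145*(-1/94672) = -3145/94672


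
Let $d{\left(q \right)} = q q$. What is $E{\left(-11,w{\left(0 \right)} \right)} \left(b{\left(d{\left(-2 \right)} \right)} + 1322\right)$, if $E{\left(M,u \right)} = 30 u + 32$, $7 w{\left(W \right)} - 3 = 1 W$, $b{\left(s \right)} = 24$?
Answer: $\frac{422644}{7} \approx 60378.0$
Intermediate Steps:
$d{\left(q \right)} = q^{2}$
$w{\left(W \right)} = \frac{3}{7} + \frac{W}{7}$ ($w{\left(W \right)} = \frac{3}{7} + \frac{1 W}{7} = \frac{3}{7} + \frac{W}{7}$)
$E{\left(M,u \right)} = 32 + 30 u$
$E{\left(-11,w{\left(0 \right)} \right)} \left(b{\left(d{\left(-2 \right)} \right)} + 1322\right) = \left(32 + 30 \left(\frac{3}{7} + \frac{1}{7} \cdot 0\right)\right) \left(24 + 1322\right) = \left(32 + 30 \left(\frac{3}{7} + 0\right)\right) 1346 = \left(32 + 30 \cdot \frac{3}{7}\right) 1346 = \left(32 + \frac{90}{7}\right) 1346 = \frac{314}{7} \cdot 1346 = \frac{422644}{7}$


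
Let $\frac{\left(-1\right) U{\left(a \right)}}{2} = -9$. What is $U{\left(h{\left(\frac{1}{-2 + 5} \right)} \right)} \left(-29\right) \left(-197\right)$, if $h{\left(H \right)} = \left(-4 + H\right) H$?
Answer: $102834$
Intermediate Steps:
$h{\left(H \right)} = H \left(-4 + H\right)$
$U{\left(a \right)} = 18$ ($U{\left(a \right)} = \left(-2\right) \left(-9\right) = 18$)
$U{\left(h{\left(\frac{1}{-2 + 5} \right)} \right)} \left(-29\right) \left(-197\right) = 18 \left(-29\right) \left(-197\right) = \left(-522\right) \left(-197\right) = 102834$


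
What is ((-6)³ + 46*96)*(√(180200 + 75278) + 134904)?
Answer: 566596800 + 4200*√255478 ≈ 5.6872e+8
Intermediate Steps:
((-6)³ + 46*96)*(√(180200 + 75278) + 134904) = (-216 + 4416)*(√255478 + 134904) = 4200*(134904 + √255478) = 566596800 + 4200*√255478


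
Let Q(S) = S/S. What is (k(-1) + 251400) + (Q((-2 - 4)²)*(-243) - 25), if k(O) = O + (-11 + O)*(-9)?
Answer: 251239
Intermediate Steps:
Q(S) = 1
k(O) = 99 - 8*O (k(O) = O + (99 - 9*O) = 99 - 8*O)
(k(-1) + 251400) + (Q((-2 - 4)²)*(-243) - 25) = ((99 - 8*(-1)) + 251400) + (1*(-243) - 25) = ((99 + 8) + 251400) + (-243 - 25) = (107 + 251400) - 268 = 251507 - 268 = 251239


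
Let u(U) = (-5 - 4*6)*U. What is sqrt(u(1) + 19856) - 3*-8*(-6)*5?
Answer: -720 + 3*sqrt(2203) ≈ -579.19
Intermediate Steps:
u(U) = -29*U (u(U) = (-5 - 24)*U = -29*U)
sqrt(u(1) + 19856) - 3*-8*(-6)*5 = sqrt(-29*1 + 19856) - 3*-8*(-6)*5 = sqrt(-29 + 19856) - 3*48*5 = sqrt(19827) - 3*240 = 3*sqrt(2203) - 1*720 = 3*sqrt(2203) - 720 = -720 + 3*sqrt(2203)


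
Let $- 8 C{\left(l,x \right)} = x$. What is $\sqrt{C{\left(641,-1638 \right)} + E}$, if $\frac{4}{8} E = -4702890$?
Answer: $\frac{i \sqrt{37622301}}{2} \approx 3066.9 i$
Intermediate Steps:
$E = -9405780$ ($E = 2 \left(-4702890\right) = -9405780$)
$C{\left(l,x \right)} = - \frac{x}{8}$
$\sqrt{C{\left(641,-1638 \right)} + E} = \sqrt{\left(- \frac{1}{8}\right) \left(-1638\right) - 9405780} = \sqrt{\frac{819}{4} - 9405780} = \sqrt{- \frac{37622301}{4}} = \frac{i \sqrt{37622301}}{2}$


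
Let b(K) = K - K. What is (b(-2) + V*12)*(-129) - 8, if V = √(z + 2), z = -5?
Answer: -8 - 1548*I*√3 ≈ -8.0 - 2681.2*I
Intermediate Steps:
b(K) = 0
V = I*√3 (V = √(-5 + 2) = √(-3) = I*√3 ≈ 1.732*I)
(b(-2) + V*12)*(-129) - 8 = (0 + (I*√3)*12)*(-129) - 8 = (0 + 12*I*√3)*(-129) - 8 = (12*I*√3)*(-129) - 8 = -1548*I*√3 - 8 = -8 - 1548*I*√3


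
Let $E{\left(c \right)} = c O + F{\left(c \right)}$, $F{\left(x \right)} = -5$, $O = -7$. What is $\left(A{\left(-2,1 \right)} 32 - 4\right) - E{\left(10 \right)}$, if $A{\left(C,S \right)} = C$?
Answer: $7$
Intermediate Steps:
$E{\left(c \right)} = -5 - 7 c$ ($E{\left(c \right)} = c \left(-7\right) - 5 = - 7 c - 5 = -5 - 7 c$)
$\left(A{\left(-2,1 \right)} 32 - 4\right) - E{\left(10 \right)} = \left(\left(-2\right) 32 - 4\right) - \left(-5 - 70\right) = \left(-64 - 4\right) - \left(-5 - 70\right) = -68 - -75 = -68 + 75 = 7$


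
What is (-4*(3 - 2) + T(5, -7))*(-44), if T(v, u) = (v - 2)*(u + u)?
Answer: 2024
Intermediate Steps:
T(v, u) = 2*u*(-2 + v) (T(v, u) = (-2 + v)*(2*u) = 2*u*(-2 + v))
(-4*(3 - 2) + T(5, -7))*(-44) = (-4*(3 - 2) + 2*(-7)*(-2 + 5))*(-44) = (-4*1 + 2*(-7)*3)*(-44) = (-4 - 42)*(-44) = -46*(-44) = 2024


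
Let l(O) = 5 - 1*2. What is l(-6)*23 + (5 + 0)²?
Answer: 94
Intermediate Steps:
l(O) = 3 (l(O) = 5 - 2 = 3)
l(-6)*23 + (5 + 0)² = 3*23 + (5 + 0)² = 69 + 5² = 69 + 25 = 94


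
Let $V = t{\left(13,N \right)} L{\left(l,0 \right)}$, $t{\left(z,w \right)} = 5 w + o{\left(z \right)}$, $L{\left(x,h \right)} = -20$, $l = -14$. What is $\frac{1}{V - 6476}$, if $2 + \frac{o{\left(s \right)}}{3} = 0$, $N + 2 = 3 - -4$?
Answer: $- \frac{1}{6856} \approx -0.00014586$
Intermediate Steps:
$N = 5$ ($N = -2 + \left(3 - -4\right) = -2 + \left(3 + 4\right) = -2 + 7 = 5$)
$o{\left(s \right)} = -6$ ($o{\left(s \right)} = -6 + 3 \cdot 0 = -6 + 0 = -6$)
$t{\left(z,w \right)} = -6 + 5 w$ ($t{\left(z,w \right)} = 5 w - 6 = -6 + 5 w$)
$V = -380$ ($V = \left(-6 + 5 \cdot 5\right) \left(-20\right) = \left(-6 + 25\right) \left(-20\right) = 19 \left(-20\right) = -380$)
$\frac{1}{V - 6476} = \frac{1}{-380 - 6476} = \frac{1}{-6856} = - \frac{1}{6856}$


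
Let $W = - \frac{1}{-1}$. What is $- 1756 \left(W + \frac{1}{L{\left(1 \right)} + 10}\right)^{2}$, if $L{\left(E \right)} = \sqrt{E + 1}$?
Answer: $- \frac{5121374}{2401} + \frac{94824 \sqrt{2}}{2401} \approx -2077.2$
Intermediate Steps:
$L{\left(E \right)} = \sqrt{1 + E}$
$W = 1$ ($W = \left(-1\right) \left(-1\right) = 1$)
$- 1756 \left(W + \frac{1}{L{\left(1 \right)} + 10}\right)^{2} = - 1756 \left(1 + \frac{1}{\sqrt{1 + 1} + 10}\right)^{2} = - 1756 \left(1 + \frac{1}{\sqrt{2} + 10}\right)^{2} = - 1756 \left(1 + \frac{1}{10 + \sqrt{2}}\right)^{2}$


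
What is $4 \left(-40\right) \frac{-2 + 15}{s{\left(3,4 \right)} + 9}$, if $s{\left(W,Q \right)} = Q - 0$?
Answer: $-160$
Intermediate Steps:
$s{\left(W,Q \right)} = Q$ ($s{\left(W,Q \right)} = Q + 0 = Q$)
$4 \left(-40\right) \frac{-2 + 15}{s{\left(3,4 \right)} + 9} = 4 \left(-40\right) \frac{-2 + 15}{4 + 9} = - 160 \cdot \frac{13}{13} = - 160 \cdot 13 \cdot \frac{1}{13} = \left(-160\right) 1 = -160$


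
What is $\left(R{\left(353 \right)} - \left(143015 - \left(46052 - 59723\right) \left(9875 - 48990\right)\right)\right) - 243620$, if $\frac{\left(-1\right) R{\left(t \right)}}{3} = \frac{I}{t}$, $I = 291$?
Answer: $\frac{188627148217}{353} \approx 5.3435 \cdot 10^{8}$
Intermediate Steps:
$R{\left(t \right)} = - \frac{873}{t}$ ($R{\left(t \right)} = - 3 \frac{291}{t} = - \frac{873}{t}$)
$\left(R{\left(353 \right)} - \left(143015 - \left(46052 - 59723\right) \left(9875 - 48990\right)\right)\right) - 243620 = \left(- \frac{873}{353} - \left(143015 - \left(46052 - 59723\right) \left(9875 - 48990\right)\right)\right) - 243620 = \left(\left(-873\right) \frac{1}{353} - -534598150\right) - 243620 = \left(- \frac{873}{353} + \left(534741165 - 143015\right)\right) - 243620 = \left(- \frac{873}{353} + 534598150\right) - 243620 = \frac{188713146077}{353} - 243620 = \frac{188627148217}{353}$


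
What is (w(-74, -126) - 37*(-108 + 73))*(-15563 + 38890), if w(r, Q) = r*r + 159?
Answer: 161656110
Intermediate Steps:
w(r, Q) = 159 + r**2 (w(r, Q) = r**2 + 159 = 159 + r**2)
(w(-74, -126) - 37*(-108 + 73))*(-15563 + 38890) = ((159 + (-74)**2) - 37*(-108 + 73))*(-15563 + 38890) = ((159 + 5476) - 37*(-35))*23327 = (5635 + 1295)*23327 = 6930*23327 = 161656110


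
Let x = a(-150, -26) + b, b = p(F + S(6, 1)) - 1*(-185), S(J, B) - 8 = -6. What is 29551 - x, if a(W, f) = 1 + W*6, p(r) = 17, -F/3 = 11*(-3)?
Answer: 30248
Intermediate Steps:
S(J, B) = 2 (S(J, B) = 8 - 6 = 2)
F = 99 (F = -33*(-3) = -3*(-33) = 99)
a(W, f) = 1 + 6*W
b = 202 (b = 17 - 1*(-185) = 17 + 185 = 202)
x = -697 (x = (1 + 6*(-150)) + 202 = (1 - 900) + 202 = -899 + 202 = -697)
29551 - x = 29551 - 1*(-697) = 29551 + 697 = 30248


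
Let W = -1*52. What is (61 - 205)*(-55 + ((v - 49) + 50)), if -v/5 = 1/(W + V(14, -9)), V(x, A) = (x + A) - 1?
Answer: 7761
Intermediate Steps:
V(x, A) = -1 + A + x (V(x, A) = (A + x) - 1 = -1 + A + x)
W = -52
v = 5/48 (v = -5/(-52 + (-1 - 9 + 14)) = -5/(-52 + 4) = -5/(-48) = -5*(-1/48) = 5/48 ≈ 0.10417)
(61 - 205)*(-55 + ((v - 49) + 50)) = (61 - 205)*(-55 + ((5/48 - 49) + 50)) = -144*(-55 + (-2347/48 + 50)) = -144*(-55 + 53/48) = -144*(-2587/48) = 7761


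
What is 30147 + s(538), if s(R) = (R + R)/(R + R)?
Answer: 30148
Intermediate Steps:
s(R) = 1 (s(R) = (2*R)/((2*R)) = (2*R)*(1/(2*R)) = 1)
30147 + s(538) = 30147 + 1 = 30148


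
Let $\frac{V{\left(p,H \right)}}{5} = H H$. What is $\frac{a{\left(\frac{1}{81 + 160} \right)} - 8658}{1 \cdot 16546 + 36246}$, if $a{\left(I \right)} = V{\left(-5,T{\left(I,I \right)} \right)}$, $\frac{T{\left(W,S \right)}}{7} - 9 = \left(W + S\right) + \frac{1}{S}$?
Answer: $\frac{444460746591}{1533106076} \approx 289.91$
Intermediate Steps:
$T{\left(W,S \right)} = 63 + 7 S + 7 W + \frac{7}{S}$ ($T{\left(W,S \right)} = 63 + 7 \left(\left(W + S\right) + \frac{1}{S}\right) = 63 + 7 \left(\left(S + W\right) + \frac{1}{S}\right) = 63 + 7 \left(S + W + \frac{1}{S}\right) = 63 + \left(7 S + 7 W + \frac{7}{S}\right) = 63 + 7 S + 7 W + \frac{7}{S}$)
$V{\left(p,H \right)} = 5 H^{2}$ ($V{\left(p,H \right)} = 5 H H = 5 H^{2}$)
$a{\left(I \right)} = \frac{245 \left(1 + I \left(9 + 2 I\right)\right)^{2}}{I^{2}}$ ($a{\left(I \right)} = 5 \left(\frac{7 \left(1 + I \left(9 + I + I\right)\right)}{I}\right)^{2} = 5 \left(\frac{7 \left(1 + I \left(9 + 2 I\right)\right)}{I}\right)^{2} = 5 \frac{49 \left(1 + I \left(9 + 2 I\right)\right)^{2}}{I^{2}} = \frac{245 \left(1 + I \left(9 + 2 I\right)\right)^{2}}{I^{2}}$)
$\frac{a{\left(\frac{1}{81 + 160} \right)} - 8658}{1 \cdot 16546 + 36246} = \frac{\frac{245 \left(1 + \frac{9 + \frac{2}{81 + 160}}{81 + 160}\right)^{2}}{\frac{1}{\left(81 + 160\right)^{2}}} - 8658}{1 \cdot 16546 + 36246} = \frac{\frac{245 \left(1 + \frac{9 + \frac{2}{241}}{241}\right)^{2}}{\frac{1}{58081}} - 8658}{16546 + 36246} = \frac{245 \frac{1}{(\frac{1}{241})^{2}} \left(1 + \frac{9 + 2 \cdot \frac{1}{241}}{241}\right)^{2} - 8658}{52792} = \left(245 \cdot 58081 \left(1 + \frac{9 + \frac{2}{241}}{241}\right)^{2} - 8658\right) \frac{1}{52792} = \left(245 \cdot 58081 \left(1 + \frac{1}{241} \cdot \frac{2171}{241}\right)^{2} - 8658\right) \frac{1}{52792} = \left(245 \cdot 58081 \left(1 + \frac{2171}{58081}\right)^{2} - 8658\right) \frac{1}{52792} = \left(245 \cdot 58081 \left(\frac{60252}{58081}\right)^{2} - 8658\right) \frac{1}{52792} = \left(245 \cdot 58081 \cdot \frac{3630303504}{3373402561} - 8658\right) \frac{1}{52792} = \left(\frac{889424358480}{58081} - 8658\right) \frac{1}{52792} = \frac{888921493182}{58081} \cdot \frac{1}{52792} = \frac{444460746591}{1533106076}$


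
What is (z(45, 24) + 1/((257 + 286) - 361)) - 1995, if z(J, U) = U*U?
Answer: -258257/182 ≈ -1419.0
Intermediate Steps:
z(J, U) = U**2
(z(45, 24) + 1/((257 + 286) - 361)) - 1995 = (24**2 + 1/((257 + 286) - 361)) - 1995 = (576 + 1/(543 - 361)) - 1995 = (576 + 1/182) - 1995 = 104833/182 - 1995 = -258257/182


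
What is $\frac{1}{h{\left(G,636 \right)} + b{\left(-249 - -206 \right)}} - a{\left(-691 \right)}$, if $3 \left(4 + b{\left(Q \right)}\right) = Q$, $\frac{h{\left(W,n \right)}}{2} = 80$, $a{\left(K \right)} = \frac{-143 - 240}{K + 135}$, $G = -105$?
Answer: $- \frac{161107}{236300} \approx -0.68179$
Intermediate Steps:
$a{\left(K \right)} = - \frac{383}{135 + K}$
$h{\left(W,n \right)} = 160$ ($h{\left(W,n \right)} = 2 \cdot 80 = 160$)
$b{\left(Q \right)} = -4 + \frac{Q}{3}$
$\frac{1}{h{\left(G,636 \right)} + b{\left(-249 - -206 \right)}} - a{\left(-691 \right)} = \frac{1}{160 + \left(-4 + \frac{-249 - -206}{3}\right)} - - \frac{383}{135 - 691} = \frac{1}{160 + \left(-4 + \frac{-249 + 206}{3}\right)} - - \frac{383}{-556} = \frac{1}{160 + \left(-4 + \frac{1}{3} \left(-43\right)\right)} - \left(-383\right) \left(- \frac{1}{556}\right) = \frac{1}{160 - \frac{55}{3}} - \frac{383}{556} = \frac{1}{\frac{425}{3}} - \frac{383}{556} = \frac{3}{425} - \frac{383}{556} = - \frac{161107}{236300}$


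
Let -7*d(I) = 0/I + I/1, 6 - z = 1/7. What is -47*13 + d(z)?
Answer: -29980/49 ≈ -611.84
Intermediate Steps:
z = 41/7 (z = 6 - 1/7 = 41/7 ≈ 5.8571)
d(I) = -I/7 (d(I) = -(0/I + I/1)/7 = -(0 + I*1)/7 = -(0 + I)/7 = -I/7)
-47*13 + d(z) = -47*13 - 1/7*41/7 = -611 - 41/49 = -29980/49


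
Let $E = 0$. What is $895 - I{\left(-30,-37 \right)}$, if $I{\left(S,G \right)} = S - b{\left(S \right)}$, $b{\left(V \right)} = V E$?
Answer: $925$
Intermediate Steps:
$b{\left(V \right)} = 0$ ($b{\left(V \right)} = V 0 = 0$)
$I{\left(S,G \right)} = S$ ($I{\left(S,G \right)} = S - 0 = S + 0 = S$)
$895 - I{\left(-30,-37 \right)} = 895 - -30 = 895 + 30 = 925$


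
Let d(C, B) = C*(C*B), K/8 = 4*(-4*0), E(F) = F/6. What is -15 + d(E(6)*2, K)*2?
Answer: -15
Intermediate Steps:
E(F) = F/6 (E(F) = F*(⅙) = F/6)
K = 0 (K = 8*(4*(-4*0)) = 8*(4*0) = 8*0 = 0)
d(C, B) = B*C² (d(C, B) = C*(B*C) = B*C²)
-15 + d(E(6)*2, K)*2 = -15 + (0*(((⅙)*6)*2)²)*2 = -15 + (0*(1*2)²)*2 = -15 + (0*2²)*2 = -15 + (0*4)*2 = -15 + 0*2 = -15 + 0 = -15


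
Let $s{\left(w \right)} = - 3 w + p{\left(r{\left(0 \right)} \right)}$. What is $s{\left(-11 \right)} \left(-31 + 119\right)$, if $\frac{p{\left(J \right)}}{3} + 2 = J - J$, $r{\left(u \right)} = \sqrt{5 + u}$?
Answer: $2376$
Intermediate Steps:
$p{\left(J \right)} = -6$ ($p{\left(J \right)} = -6 + 3 \left(J - J\right) = -6 + 3 \cdot 0 = -6 + 0 = -6$)
$s{\left(w \right)} = -6 - 3 w$ ($s{\left(w \right)} = - 3 w - 6 = -6 - 3 w$)
$s{\left(-11 \right)} \left(-31 + 119\right) = \left(-6 - -33\right) \left(-31 + 119\right) = \left(-6 + 33\right) 88 = 27 \cdot 88 = 2376$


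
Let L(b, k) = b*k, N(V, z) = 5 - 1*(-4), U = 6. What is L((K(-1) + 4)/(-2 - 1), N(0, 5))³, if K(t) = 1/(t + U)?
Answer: -250047/125 ≈ -2000.4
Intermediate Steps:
N(V, z) = 9 (N(V, z) = 5 + 4 = 9)
K(t) = 1/(6 + t) (K(t) = 1/(t + 6) = 1/(6 + t))
L((K(-1) + 4)/(-2 - 1), N(0, 5))³ = (((1/(6 - 1) + 4)/(-2 - 1))*9)³ = (((1/5 + 4)/(-3))*9)³ = (((⅕ + 4)*(-⅓))*9)³ = (((21/5)*(-⅓))*9)³ = (-7/5*9)³ = (-63/5)³ = -250047/125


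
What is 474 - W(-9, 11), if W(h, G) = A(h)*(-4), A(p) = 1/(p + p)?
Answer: 4264/9 ≈ 473.78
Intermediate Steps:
A(p) = 1/(2*p)
W(h, G) = -2/h (W(h, G) = (1/(2*h))*(-4) = -2/h)
474 - W(-9, 11) = 474 - (-2)/(-9) = 474 - (-2)*(-1)/9 = 474 - 1*2/9 = 474 - 2/9 = 4264/9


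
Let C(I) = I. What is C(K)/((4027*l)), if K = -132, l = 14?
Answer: -66/28189 ≈ -0.0023413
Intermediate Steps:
C(K)/((4027*l)) = -132/(4027*14) = -132/56378 = -132*1/56378 = -66/28189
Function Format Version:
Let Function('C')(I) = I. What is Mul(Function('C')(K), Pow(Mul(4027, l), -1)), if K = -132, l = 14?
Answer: Rational(-66, 28189) ≈ -0.0023413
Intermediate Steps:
Mul(Function('C')(K), Pow(Mul(4027, l), -1)) = Mul(-132, Pow(Mul(4027, 14), -1)) = Mul(-132, Pow(56378, -1)) = Mul(-132, Rational(1, 56378)) = Rational(-66, 28189)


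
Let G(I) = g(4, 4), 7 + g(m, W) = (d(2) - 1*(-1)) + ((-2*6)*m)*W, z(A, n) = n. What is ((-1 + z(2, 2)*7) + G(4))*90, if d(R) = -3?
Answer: -16920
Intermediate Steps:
g(m, W) = -9 - 12*W*m (g(m, W) = -7 + ((-3 - 1*(-1)) + ((-2*6)*m)*W) = -7 + ((-3 + 1) + (-12*m)*W) = -7 + (-2 - 12*W*m) = -9 - 12*W*m)
G(I) = -201 (G(I) = -9 - 12*4*4 = -9 - 192 = -201)
((-1 + z(2, 2)*7) + G(4))*90 = ((-1 + 2*7) - 201)*90 = ((-1 + 14) - 201)*90 = (13 - 201)*90 = -188*90 = -16920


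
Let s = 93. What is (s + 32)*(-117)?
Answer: -14625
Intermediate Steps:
(s + 32)*(-117) = (93 + 32)*(-117) = 125*(-117) = -14625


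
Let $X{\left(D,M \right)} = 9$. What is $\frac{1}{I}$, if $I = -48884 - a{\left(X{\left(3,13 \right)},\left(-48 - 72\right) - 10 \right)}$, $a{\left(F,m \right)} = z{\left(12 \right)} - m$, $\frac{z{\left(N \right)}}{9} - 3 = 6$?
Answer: $- \frac{1}{49095} \approx -2.0369 \cdot 10^{-5}$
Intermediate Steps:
$z{\left(N \right)} = 81$ ($z{\left(N \right)} = 27 + 9 \cdot 6 = 27 + 54 = 81$)
$a{\left(F,m \right)} = 81 - m$
$I = -49095$ ($I = -48884 - \left(81 - \left(\left(-48 - 72\right) - 10\right)\right) = -48884 - \left(81 - \left(-120 - 10\right)\right) = -48884 - \left(81 - -130\right) = -48884 - \left(81 + 130\right) = -48884 - 211 = -49095$)
$\frac{1}{I} = \frac{1}{-49095} = - \frac{1}{49095}$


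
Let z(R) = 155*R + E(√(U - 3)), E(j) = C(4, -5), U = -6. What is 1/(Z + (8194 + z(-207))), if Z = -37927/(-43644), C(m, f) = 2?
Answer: -43644/1042573589 ≈ -4.1862e-5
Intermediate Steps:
E(j) = 2
z(R) = 2 + 155*R (z(R) = 155*R + 2 = 2 + 155*R)
Z = 37927/43644 (Z = -37927*(-1/43644) = 37927/43644 ≈ 0.86901)
1/(Z + (8194 + z(-207))) = 1/(37927/43644 + (8194 + (2 + 155*(-207)))) = 1/(37927/43644 + (8194 + (2 - 32085))) = 1/(37927/43644 + (8194 - 32083)) = 1/(37927/43644 - 23889) = 1/(-1042573589/43644) = -43644/1042573589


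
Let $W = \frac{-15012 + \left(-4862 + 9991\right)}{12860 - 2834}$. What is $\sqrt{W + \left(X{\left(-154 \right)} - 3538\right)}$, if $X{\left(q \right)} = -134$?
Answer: $\frac{i \sqrt{41023445470}}{3342} \approx 60.605 i$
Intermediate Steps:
$W = - \frac{9883}{10026}$ ($W = \frac{-15012 + 5129}{10026} = \left(-9883\right) \frac{1}{10026} = - \frac{9883}{10026} \approx -0.98574$)
$\sqrt{W + \left(X{\left(-154 \right)} - 3538\right)} = \sqrt{- \frac{9883}{10026} - 3672} = \sqrt{- \frac{36825355}{10026}} = \frac{i \sqrt{41023445470}}{3342}$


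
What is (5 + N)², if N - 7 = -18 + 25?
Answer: 361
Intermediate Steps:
N = 14 (N = 7 + (-18 + 25) = 7 + 7 = 14)
(5 + N)² = (5 + 14)² = 19² = 361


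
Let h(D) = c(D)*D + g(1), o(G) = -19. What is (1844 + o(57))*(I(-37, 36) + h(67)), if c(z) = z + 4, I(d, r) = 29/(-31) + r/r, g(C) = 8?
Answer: 269583525/31 ≈ 8.6962e+6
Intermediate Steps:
I(d, r) = 2/31 (I(d, r) = 29*(-1/31) + 1 = -29/31 + 1 = 2/31)
c(z) = 4 + z
h(D) = 8 + D*(4 + D) (h(D) = (4 + D)*D + 8 = D*(4 + D) + 8 = 8 + D*(4 + D))
(1844 + o(57))*(I(-37, 36) + h(67)) = (1844 - 19)*(2/31 + (8 + 67*(4 + 67))) = 1825*(2/31 + (8 + 67*71)) = 1825*(2/31 + (8 + 4757)) = 1825*(2/31 + 4765) = 1825*(147717/31) = 269583525/31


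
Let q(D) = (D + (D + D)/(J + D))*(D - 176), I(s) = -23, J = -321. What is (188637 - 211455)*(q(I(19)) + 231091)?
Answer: -462410409471/86 ≈ -5.3769e+9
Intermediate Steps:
q(D) = (-176 + D)*(D + 2*D/(-321 + D)) (q(D) = (D + (D + D)/(-321 + D))*(D - 176) = (D + (2*D)/(-321 + D))*(-176 + D) = (D + 2*D/(-321 + D))*(-176 + D) = (-176 + D)*(D + 2*D/(-321 + D)))
(188637 - 211455)*(q(I(19)) + 231091) = (188637 - 211455)*(-23*(56144 + (-23)² - 495*(-23))/(-321 - 23) + 231091) = -22818*(-23*(56144 + 529 + 11385)/(-344) + 231091) = -22818*(-23*(-1/344)*68058 + 231091) = -22818*(782667/172 + 231091) = -22818*40530319/172 = -462410409471/86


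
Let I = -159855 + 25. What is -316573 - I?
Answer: -156743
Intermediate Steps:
I = -159830
-316573 - I = -316573 - 1*(-159830) = -316573 + 159830 = -156743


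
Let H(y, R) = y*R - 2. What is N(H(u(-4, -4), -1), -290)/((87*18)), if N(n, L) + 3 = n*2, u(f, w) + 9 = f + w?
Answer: 1/58 ≈ 0.017241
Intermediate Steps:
u(f, w) = -9 + f + w (u(f, w) = -9 + (f + w) = -9 + f + w)
H(y, R) = -2 + R*y (H(y, R) = R*y - 2 = -2 + R*y)
N(n, L) = -3 + 2*n (N(n, L) = -3 + n*2 = -3 + 2*n)
N(H(u(-4, -4), -1), -290)/((87*18)) = (-3 + 2*(-2 - (-9 - 4 - 4)))/((87*18)) = (-3 + 2*(-2 - 1*(-17)))/1566 = (-3 + 2*(-2 + 17))*(1/1566) = (-3 + 2*15)*(1/1566) = (-3 + 30)*(1/1566) = 27*(1/1566) = 1/58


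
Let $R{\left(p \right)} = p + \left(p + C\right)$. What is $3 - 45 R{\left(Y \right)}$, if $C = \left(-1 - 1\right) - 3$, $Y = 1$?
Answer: $138$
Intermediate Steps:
$C = -5$ ($C = -2 - 3 = -5$)
$R{\left(p \right)} = -5 + 2 p$ ($R{\left(p \right)} = p + \left(p - 5\right) = p + \left(-5 + p\right) = -5 + 2 p$)
$3 - 45 R{\left(Y \right)} = 3 - 45 \left(-5 + 2 \cdot 1\right) = 3 - 45 \left(-5 + 2\right) = 3 - -135 = 3 + 135 = 138$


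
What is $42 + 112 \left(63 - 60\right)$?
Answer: $378$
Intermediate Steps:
$42 + 112 \left(63 - 60\right) = 42 + 112 \cdot 3 = 42 + 336 = 378$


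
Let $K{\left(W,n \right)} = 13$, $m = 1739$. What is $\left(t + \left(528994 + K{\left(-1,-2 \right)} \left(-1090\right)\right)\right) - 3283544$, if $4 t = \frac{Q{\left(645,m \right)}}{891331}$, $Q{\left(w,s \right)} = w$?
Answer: $- \frac{9871383864635}{3565324} \approx -2.7687 \cdot 10^{6}$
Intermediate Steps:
$t = \frac{645}{3565324}$ ($t = \frac{645 \cdot \frac{1}{891331}}{4} = \frac{1}{4} \cdot \frac{645}{891331} = \frac{645}{3565324} \approx 0.00018091$)
$\left(t + \left(528994 + K{\left(-1,-2 \right)} \left(-1090\right)\right)\right) - 3283544 = \left(\frac{645}{3565324} + \left(528994 + 13 \left(-1090\right)\right)\right) - 3283544 = \left(\frac{645}{3565324} + \left(528994 - 14170\right)\right) - 3283544 = \left(\frac{645}{3565324} + 514824\right) - 3283544 = \frac{1835514363621}{3565324} - 3283544 = - \frac{9871383864635}{3565324}$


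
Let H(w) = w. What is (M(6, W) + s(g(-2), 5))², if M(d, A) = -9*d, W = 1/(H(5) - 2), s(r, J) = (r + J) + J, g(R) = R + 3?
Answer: 1849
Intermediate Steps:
g(R) = 3 + R
s(r, J) = r + 2*J (s(r, J) = (J + r) + J = r + 2*J)
W = ⅓ (W = 1/(5 - 2) = 1/3 = ⅓ ≈ 0.33333)
(M(6, W) + s(g(-2), 5))² = (-9*6 + ((3 - 2) + 2*5))² = (-54 + (1 + 10))² = (-54 + 11)² = (-43)² = 1849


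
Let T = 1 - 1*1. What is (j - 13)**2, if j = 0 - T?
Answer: 169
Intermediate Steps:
T = 0 (T = 1 - 1 = 0)
j = 0 (j = 0 - 1*0 = 0 + 0 = 0)
(j - 13)**2 = (0 - 13)**2 = (-13)**2 = 169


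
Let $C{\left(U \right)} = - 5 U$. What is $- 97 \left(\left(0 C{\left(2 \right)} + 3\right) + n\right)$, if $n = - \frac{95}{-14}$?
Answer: $- \frac{13289}{14} \approx -949.21$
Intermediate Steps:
$n = \frac{95}{14}$ ($n = \left(-95\right) \left(- \frac{1}{14}\right) = \frac{95}{14} \approx 6.7857$)
$- 97 \left(\left(0 C{\left(2 \right)} + 3\right) + n\right) = - 97 \left(\left(0 \left(\left(-5\right) 2\right) + 3\right) + \frac{95}{14}\right) = - 97 \left(\left(0 \left(-10\right) + 3\right) + \frac{95}{14}\right) = - 97 \left(\left(0 + 3\right) + \frac{95}{14}\right) = - 97 \left(3 + \frac{95}{14}\right) = \left(-97\right) \frac{137}{14} = - \frac{13289}{14}$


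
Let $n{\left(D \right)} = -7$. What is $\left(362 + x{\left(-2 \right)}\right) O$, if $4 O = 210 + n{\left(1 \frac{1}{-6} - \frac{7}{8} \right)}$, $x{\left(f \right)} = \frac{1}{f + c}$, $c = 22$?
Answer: $\frac{1469923}{80} \approx 18374.0$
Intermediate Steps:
$x{\left(f \right)} = \frac{1}{22 + f}$ ($x{\left(f \right)} = \frac{1}{f + 22} = \frac{1}{22 + f}$)
$O = \frac{203}{4}$ ($O = \frac{210 - 7}{4} = \frac{1}{4} \cdot 203 = \frac{203}{4} \approx 50.75$)
$\left(362 + x{\left(-2 \right)}\right) O = \left(362 + \frac{1}{22 - 2}\right) \frac{203}{4} = \left(362 + \frac{1}{20}\right) \frac{203}{4} = \frac{7241}{20} \cdot \frac{203}{4} = \frac{1469923}{80}$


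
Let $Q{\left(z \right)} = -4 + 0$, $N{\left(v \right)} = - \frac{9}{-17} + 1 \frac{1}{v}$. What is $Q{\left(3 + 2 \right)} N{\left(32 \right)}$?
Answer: $- \frac{305}{136} \approx -2.2426$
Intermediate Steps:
$N{\left(v \right)} = \frac{9}{17} + \frac{1}{v}$ ($N{\left(v \right)} = \left(-9\right) \left(- \frac{1}{17}\right) + \frac{1}{v} = \frac{9}{17} + \frac{1}{v}$)
$Q{\left(z \right)} = -4$
$Q{\left(3 + 2 \right)} N{\left(32 \right)} = - 4 \left(\frac{9}{17} + \frac{1}{32}\right) = \left(-4\right) \frac{305}{544} = - \frac{305}{136}$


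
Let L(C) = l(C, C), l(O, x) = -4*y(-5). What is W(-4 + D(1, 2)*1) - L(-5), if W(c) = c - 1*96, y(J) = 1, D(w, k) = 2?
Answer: -94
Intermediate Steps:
W(c) = -96 + c (W(c) = c - 96 = -96 + c)
l(O, x) = -4 (l(O, x) = -4*1 = -4)
L(C) = -4
W(-4 + D(1, 2)*1) - L(-5) = (-96 + (-4 + 2*1)) - 1*(-4) = (-96 + (-4 + 2)) + 4 = (-96 - 2) + 4 = -98 + 4 = -94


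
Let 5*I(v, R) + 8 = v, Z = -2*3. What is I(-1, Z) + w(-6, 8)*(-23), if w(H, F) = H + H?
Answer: 1371/5 ≈ 274.20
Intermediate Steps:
w(H, F) = 2*H
Z = -6
I(v, R) = -8/5 + v/5
I(-1, Z) + w(-6, 8)*(-23) = (-8/5 + (⅕)*(-1)) + (2*(-6))*(-23) = (-8/5 - ⅕) - 12*(-23) = -9/5 + 276 = 1371/5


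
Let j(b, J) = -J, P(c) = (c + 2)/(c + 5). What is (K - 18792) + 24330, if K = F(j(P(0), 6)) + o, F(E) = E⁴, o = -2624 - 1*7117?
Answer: -2907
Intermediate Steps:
P(c) = (2 + c)/(5 + c)
o = -9741 (o = -2624 - 7117 = -9741)
K = -8445 (K = (-1*6)⁴ - 9741 = (-6)⁴ - 9741 = 1296 - 9741 = -8445)
(K - 18792) + 24330 = (-8445 - 18792) + 24330 = -27237 + 24330 = -2907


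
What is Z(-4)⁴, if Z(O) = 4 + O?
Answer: 0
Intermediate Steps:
Z(-4)⁴ = (4 - 4)⁴ = 0⁴ = 0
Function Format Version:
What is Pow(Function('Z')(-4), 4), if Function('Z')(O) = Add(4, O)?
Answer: 0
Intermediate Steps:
Pow(Function('Z')(-4), 4) = Pow(Add(4, -4), 4) = Pow(0, 4) = 0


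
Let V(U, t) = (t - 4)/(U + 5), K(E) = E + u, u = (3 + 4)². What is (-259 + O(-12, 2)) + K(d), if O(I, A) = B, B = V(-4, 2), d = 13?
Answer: -199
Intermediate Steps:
u = 49 (u = 7² = 49)
K(E) = 49 + E (K(E) = E + 49 = 49 + E)
V(U, t) = (-4 + t)/(5 + U)
B = -2 (B = (-4 + 2)/(5 - 4) = -2/1 = 1*(-2) = -2)
O(I, A) = -2
(-259 + O(-12, 2)) + K(d) = (-259 - 2) + (49 + 13) = -261 + 62 = -199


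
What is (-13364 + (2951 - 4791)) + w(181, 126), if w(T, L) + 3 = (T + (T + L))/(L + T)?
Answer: -4668061/307 ≈ -15205.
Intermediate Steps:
w(T, L) = -3 + (L + 2*T)/(L + T) (w(T, L) = -3 + (T + (T + L))/(L + T) = -3 + (T + (L + T))/(L + T) = -3 + (L + 2*T)/(L + T))
(-13364 + (2951 - 4791)) + w(181, 126) = (-13364 + (2951 - 4791)) + (-1*181 - 2*126)/(126 + 181) = (-13364 - 1840) + (-181 - 252)/307 = -15204 + (1/307)*(-433) = -15204 - 433/307 = -4668061/307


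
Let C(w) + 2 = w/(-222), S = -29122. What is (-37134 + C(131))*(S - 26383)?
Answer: 457601148115/222 ≈ 2.0613e+9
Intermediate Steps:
C(w) = -2 - w/222 (C(w) = -2 + w/(-222) = -2 + w*(-1/222) = -2 - w/222)
(-37134 + C(131))*(S - 26383) = (-37134 + (-2 - 1/222*131))*(-29122 - 26383) = (-37134 + (-2 - 131/222))*(-55505) = (-37134 - 575/222)*(-55505) = -8244323/222*(-55505) = 457601148115/222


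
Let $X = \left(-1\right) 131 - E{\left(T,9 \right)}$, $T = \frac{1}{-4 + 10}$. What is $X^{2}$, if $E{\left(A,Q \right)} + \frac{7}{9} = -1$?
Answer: $\frac{1352569}{81} \approx 16698.0$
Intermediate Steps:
$T = \frac{1}{6} \approx 0.16667$
$E{\left(A,Q \right)} = - \frac{16}{9}$ ($E{\left(A,Q \right)} = - \frac{7}{9} - 1 = - \frac{16}{9}$)
$X = - \frac{1163}{9}$ ($X = \left(-1\right) 131 - - \frac{16}{9} = -131 + \frac{16}{9} = - \frac{1163}{9} \approx -129.22$)
$X^{2} = \left(- \frac{1163}{9}\right)^{2} = \frac{1352569}{81}$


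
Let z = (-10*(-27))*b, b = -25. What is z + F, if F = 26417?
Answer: 19667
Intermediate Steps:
z = -6750 (z = -10*(-27)*(-25) = 270*(-25) = -6750)
z + F = -6750 + 26417 = 19667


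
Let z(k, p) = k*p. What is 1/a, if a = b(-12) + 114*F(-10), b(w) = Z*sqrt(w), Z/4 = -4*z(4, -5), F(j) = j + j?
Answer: -19/53560 - 2*I*sqrt(3)/20085 ≈ -0.00035474 - 0.00017247*I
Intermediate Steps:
F(j) = 2*j
Z = 320 (Z = 4*(-16*(-5)) = 4*(-4*(-20)) = 4*80 = 320)
b(w) = 320*sqrt(w)
a = -2280 + 640*I*sqrt(3) (a = 320*sqrt(-12) + 114*(2*(-10)) = 320*(2*I*sqrt(3)) + 114*(-20) = 640*I*sqrt(3) - 2280 = -2280 + 640*I*sqrt(3) ≈ -2280.0 + 1108.5*I)
1/a = 1/(-2280 + 640*I*sqrt(3))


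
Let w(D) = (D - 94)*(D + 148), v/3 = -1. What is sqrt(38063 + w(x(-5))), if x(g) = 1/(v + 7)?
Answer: sqrt(386633)/4 ≈ 155.45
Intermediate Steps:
v = -3 (v = 3*(-1) = -3)
x(g) = 1/4 (x(g) = 1/(-3 + 7) = 1/4)
w(D) = (-94 + D)*(148 + D)
sqrt(38063 + w(x(-5))) = sqrt(38063 + (-13912 + (1/4)**2 + 54*(1/4))) = sqrt(38063 + (-13912 + 1/16 + 27/2)) = sqrt(38063 - 222375/16) = sqrt(386633/16) = sqrt(386633)/4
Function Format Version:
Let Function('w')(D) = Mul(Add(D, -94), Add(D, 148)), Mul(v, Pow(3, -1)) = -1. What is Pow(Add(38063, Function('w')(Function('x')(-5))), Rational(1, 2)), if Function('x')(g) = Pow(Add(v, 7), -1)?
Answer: Mul(Rational(1, 4), Pow(386633, Rational(1, 2))) ≈ 155.45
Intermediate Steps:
v = -3 (v = Mul(3, -1) = -3)
Function('x')(g) = Rational(1, 4) (Function('x')(g) = Pow(Add(-3, 7), -1) = Pow(4, -1) = Rational(1, 4))
Function('w')(D) = Mul(Add(-94, D), Add(148, D))
Pow(Add(38063, Function('w')(Function('x')(-5))), Rational(1, 2)) = Pow(Add(38063, Add(-13912, Pow(Rational(1, 4), 2), Mul(54, Rational(1, 4)))), Rational(1, 2)) = Pow(Add(38063, Add(-13912, Rational(1, 16), Rational(27, 2))), Rational(1, 2)) = Pow(Add(38063, Rational(-222375, 16)), Rational(1, 2)) = Pow(Rational(386633, 16), Rational(1, 2)) = Mul(Rational(1, 4), Pow(386633, Rational(1, 2)))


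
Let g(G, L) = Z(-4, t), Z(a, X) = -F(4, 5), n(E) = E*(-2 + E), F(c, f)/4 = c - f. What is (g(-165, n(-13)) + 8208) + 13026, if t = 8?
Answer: 21238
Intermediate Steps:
F(c, f) = -4*f + 4*c (F(c, f) = 4*(c - f) = -4*f + 4*c)
Z(a, X) = 4 (Z(a, X) = -(-4*5 + 4*4) = -(-20 + 16) = -1*(-4) = 4)
g(G, L) = 4
(g(-165, n(-13)) + 8208) + 13026 = (4 + 8208) + 13026 = 8212 + 13026 = 21238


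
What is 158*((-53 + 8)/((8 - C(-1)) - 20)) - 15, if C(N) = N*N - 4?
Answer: 775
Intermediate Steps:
C(N) = -4 + N² (C(N) = N² - 4 = -4 + N²)
158*((-53 + 8)/((8 - C(-1)) - 20)) - 15 = 158*((-53 + 8)/((8 - (-4 + (-1)²)) - 20)) - 15 = 158*(-45/((8 - (-4 + 1)) - 20)) - 15 = 158*(-45/((8 - 1*(-3)) - 20)) - 15 = 158*(-45/((8 + 3) - 20)) - 15 = 158*(-45/(11 - 20)) - 15 = 158*(-45/(-9)) - 15 = 158*(-45*(-⅑)) - 15 = 158*5 - 15 = 790 - 15 = 775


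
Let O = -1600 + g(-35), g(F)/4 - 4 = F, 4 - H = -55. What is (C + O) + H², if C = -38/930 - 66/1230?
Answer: 33495403/19065 ≈ 1756.9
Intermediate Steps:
H = 59 (H = 4 - 1*(-55) = 4 + 55 = 59)
g(F) = 16 + 4*F
O = -1724 (O = -1600 + (16 + 4*(-35)) = -1600 + (16 - 140) = -1600 - 124 = -1724)
C = -1802/19065 (C = -38*1/930 - 66*1/1230 = -19/465 - 11/205 = -1802/19065 ≈ -0.094519)
(C + O) + H² = (-1802/19065 - 1724) + 59² = -32869862/19065 + 3481 = 33495403/19065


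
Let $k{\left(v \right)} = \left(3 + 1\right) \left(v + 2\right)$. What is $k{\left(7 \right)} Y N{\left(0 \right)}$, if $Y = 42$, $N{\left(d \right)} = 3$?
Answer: $4536$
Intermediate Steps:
$k{\left(v \right)} = 8 + 4 v$ ($k{\left(v \right)} = 4 \left(2 + v\right) = 8 + 4 v$)
$k{\left(7 \right)} Y N{\left(0 \right)} = \left(8 + 4 \cdot 7\right) 42 \cdot 3 = \left(8 + 28\right) 42 \cdot 3 = 36 \cdot 42 \cdot 3 = 1512 \cdot 3 = 4536$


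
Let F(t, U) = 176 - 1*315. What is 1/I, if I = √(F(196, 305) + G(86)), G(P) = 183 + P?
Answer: √130/130 ≈ 0.087706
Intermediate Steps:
F(t, U) = -139 (F(t, U) = 176 - 315 = -139)
I = √130 (I = √(-139 + (183 + 86)) = √(-139 + 269) = √130 ≈ 11.402)
1/I = 1/(√130) = √130/130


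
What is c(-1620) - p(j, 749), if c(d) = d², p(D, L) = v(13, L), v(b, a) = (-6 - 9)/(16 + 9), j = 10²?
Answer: 13122003/5 ≈ 2.6244e+6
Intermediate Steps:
j = 100
v(b, a) = -⅗ (v(b, a) = -15/25 = -15*1/25 = -⅗)
p(D, L) = -⅗
c(-1620) - p(j, 749) = (-1620)² - 1*(-⅗) = 2624400 + ⅗ = 13122003/5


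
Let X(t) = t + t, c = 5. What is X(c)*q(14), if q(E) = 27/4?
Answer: 135/2 ≈ 67.500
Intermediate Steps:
q(E) = 27/4 (q(E) = 27*(¼) = 27/4)
X(t) = 2*t
X(c)*q(14) = (2*5)*(27/4) = 10*(27/4) = 135/2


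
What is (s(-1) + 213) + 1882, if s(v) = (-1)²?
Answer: 2096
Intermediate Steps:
s(v) = 1
(s(-1) + 213) + 1882 = (1 + 213) + 1882 = 214 + 1882 = 2096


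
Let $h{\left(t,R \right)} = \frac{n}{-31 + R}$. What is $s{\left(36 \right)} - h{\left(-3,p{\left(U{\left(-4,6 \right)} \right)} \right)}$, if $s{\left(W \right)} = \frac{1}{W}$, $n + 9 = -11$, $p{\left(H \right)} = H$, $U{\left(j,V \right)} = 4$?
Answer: $- \frac{77}{108} \approx -0.71296$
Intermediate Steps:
$n = -20$ ($n = -9 - 11 = -20$)
$h{\left(t,R \right)} = - \frac{20}{-31 + R}$
$s{\left(36 \right)} - h{\left(-3,p{\left(U{\left(-4,6 \right)} \right)} \right)} = \frac{1}{36} - - \frac{20}{-31 + 4} = \frac{1}{36} - - \frac{20}{-27} = \frac{1}{36} - \left(-20\right) \left(- \frac{1}{27}\right) = \frac{1}{36} - \frac{20}{27} = - \frac{77}{108}$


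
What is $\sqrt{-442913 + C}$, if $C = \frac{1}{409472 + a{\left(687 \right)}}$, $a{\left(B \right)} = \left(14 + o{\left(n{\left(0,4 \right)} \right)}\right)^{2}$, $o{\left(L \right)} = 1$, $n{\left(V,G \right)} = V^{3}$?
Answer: $\frac{8 i \sqrt{1161619840609530}}{409697} \approx 665.52 i$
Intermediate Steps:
$a{\left(B \right)} = 225$ ($a{\left(B \right)} = \left(14 + 1\right)^{2} = 15^{2} = 225$)
$C = \frac{1}{409697}$ ($C = \frac{1}{409472 + 225} = \frac{1}{409697} \approx 2.4408 \cdot 10^{-6}$)
$\sqrt{-442913 + C} = \sqrt{-442913 + \frac{1}{409697}} = \sqrt{- \frac{181460127360}{409697}} = \frac{8 i \sqrt{1161619840609530}}{409697}$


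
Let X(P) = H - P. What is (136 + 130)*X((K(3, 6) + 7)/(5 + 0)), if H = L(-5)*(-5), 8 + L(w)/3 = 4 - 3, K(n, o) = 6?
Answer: 136192/5 ≈ 27238.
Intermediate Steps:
L(w) = -21 (L(w) = -24 + 3*(4 - 3) = -24 + 3*1 = -24 + 3 = -21)
H = 105 (H = -21*(-5) = 105)
X(P) = 105 - P
(136 + 130)*X((K(3, 6) + 7)/(5 + 0)) = (136 + 130)*(105 - (6 + 7)/(5 + 0)) = 266*(105 - 13/5) = 266*(512/5) = 136192/5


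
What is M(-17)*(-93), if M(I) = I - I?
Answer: 0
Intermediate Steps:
M(I) = 0
M(-17)*(-93) = 0*(-93) = 0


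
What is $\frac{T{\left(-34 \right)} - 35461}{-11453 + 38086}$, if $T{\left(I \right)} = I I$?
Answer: $- \frac{34305}{26633} \approx -1.2881$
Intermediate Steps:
$T{\left(I \right)} = I^{2}$
$\frac{T{\left(-34 \right)} - 35461}{-11453 + 38086} = \frac{\left(-34\right)^{2} - 35461}{-11453 + 38086} = \frac{1156 - 35461}{26633} = \left(-34305\right) \frac{1}{26633} = - \frac{34305}{26633}$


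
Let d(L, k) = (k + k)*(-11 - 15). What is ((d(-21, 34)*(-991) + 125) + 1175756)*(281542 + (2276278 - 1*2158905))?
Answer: 1168010753635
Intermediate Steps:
d(L, k) = -52*k (d(L, k) = (2*k)*(-26) = -52*k)
((d(-21, 34)*(-991) + 125) + 1175756)*(281542 + (2276278 - 1*2158905)) = ((-52*34*(-991) + 125) + 1175756)*(281542 + (2276278 - 1*2158905)) = ((-1768*(-991) + 125) + 1175756)*(281542 + (2276278 - 2158905)) = ((1752088 + 125) + 1175756)*(281542 + 117373) = (1752213 + 1175756)*398915 = 2927969*398915 = 1168010753635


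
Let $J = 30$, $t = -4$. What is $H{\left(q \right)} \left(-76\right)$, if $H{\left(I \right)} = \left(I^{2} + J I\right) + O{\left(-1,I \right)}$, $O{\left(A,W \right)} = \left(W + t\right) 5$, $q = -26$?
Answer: $19304$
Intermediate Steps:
$O{\left(A,W \right)} = -20 + 5 W$ ($O{\left(A,W \right)} = \left(W - 4\right) 5 = \left(-4 + W\right) 5 = -20 + 5 W$)
$H{\left(I \right)} = -20 + I^{2} + 35 I$ ($H{\left(I \right)} = \left(I^{2} + 30 I\right) + \left(-20 + 5 I\right) = -20 + I^{2} + 35 I$)
$H{\left(q \right)} \left(-76\right) = \left(-20 + \left(-26\right)^{2} + 35 \left(-26\right)\right) \left(-76\right) = \left(-20 + 676 - 910\right) \left(-76\right) = \left(-254\right) \left(-76\right) = 19304$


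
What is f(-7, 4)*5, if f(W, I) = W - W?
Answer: 0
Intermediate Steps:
f(W, I) = 0
f(-7, 4)*5 = 0*5 = 0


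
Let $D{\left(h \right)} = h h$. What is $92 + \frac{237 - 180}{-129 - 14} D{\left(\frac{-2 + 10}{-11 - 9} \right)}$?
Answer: $\frac{328672}{3575} \approx 91.936$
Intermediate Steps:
$D{\left(h \right)} = h^{2}$
$92 + \frac{237 - 180}{-129 - 14} D{\left(\frac{-2 + 10}{-11 - 9} \right)} = 92 + \frac{237 - 180}{-129 - 14} \left(\frac{-2 + 10}{-11 - 9}\right)^{2} = 92 + \frac{57}{-143} \left(\frac{8}{-20}\right)^{2} = 92 + 57 \left(- \frac{1}{143}\right) \left(8 \left(- \frac{1}{20}\right)\right)^{2} = 92 - \frac{57 \left(- \frac{2}{5}\right)^{2}}{143} = 92 - \frac{228}{3575} = \frac{328672}{3575}$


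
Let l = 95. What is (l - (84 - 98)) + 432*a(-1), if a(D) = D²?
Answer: 541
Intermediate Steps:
(l - (84 - 98)) + 432*a(-1) = (95 - (84 - 98)) + 432*(-1)² = (95 - 1*(-14)) + 432*1 = (95 + 14) + 432 = 109 + 432 = 541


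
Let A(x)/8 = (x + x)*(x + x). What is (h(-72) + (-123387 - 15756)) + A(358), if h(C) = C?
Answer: 3962033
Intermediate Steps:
A(x) = 32*x² (A(x) = 8*((x + x)*(x + x)) = 8*((2*x)*(2*x)) = 8*(4*x²) = 32*x²)
(h(-72) + (-123387 - 15756)) + A(358) = (-72 + (-123387 - 15756)) + 32*358² = (-72 - 139143) + 32*128164 = -139215 + 4101248 = 3962033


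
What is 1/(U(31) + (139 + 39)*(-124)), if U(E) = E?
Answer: -1/22041 ≈ -4.5370e-5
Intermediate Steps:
1/(U(31) + (139 + 39)*(-124)) = 1/(31 + (139 + 39)*(-124)) = 1/(31 + 178*(-124)) = 1/(31 - 22072) = 1/(-22041) = -1/22041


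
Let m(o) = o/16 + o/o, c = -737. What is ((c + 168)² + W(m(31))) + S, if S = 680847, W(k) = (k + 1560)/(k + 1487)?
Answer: 23948875119/23839 ≈ 1.0046e+6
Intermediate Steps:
m(o) = 1 + o/16 (m(o) = o*(1/16) + 1 = o/16 + 1 = 1 + o/16)
W(k) = (1560 + k)/(1487 + k)
((c + 168)² + W(m(31))) + S = ((-737 + 168)² + (1560 + (1 + (1/16)*31))/(1487 + (1 + (1/16)*31))) + 680847 = ((-569)² + (1560 + (1 + 31/16))/(1487 + (1 + 31/16))) + 680847 = (323761 + (1560 + 47/16)/(1487 + 47/16)) + 680847 = (323761 + (25007/16)/(23839/16)) + 680847 = (323761 + (16/23839)*(25007/16)) + 680847 = (323761 + 25007/23839) + 680847 = 7718163486/23839 + 680847 = 23948875119/23839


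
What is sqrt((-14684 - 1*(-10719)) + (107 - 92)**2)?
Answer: 2*I*sqrt(935) ≈ 61.156*I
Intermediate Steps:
sqrt((-14684 - 1*(-10719)) + (107 - 92)**2) = sqrt((-14684 + 10719) + 15**2) = sqrt(-3965 + 225) = sqrt(-3740) = 2*I*sqrt(935)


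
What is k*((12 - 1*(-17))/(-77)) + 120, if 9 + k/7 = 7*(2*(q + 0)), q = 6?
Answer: -855/11 ≈ -77.727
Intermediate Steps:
k = 525 (k = -63 + 7*(7*(2*(6 + 0))) = -63 + 7*(7*(2*6)) = -63 + 7*(7*12) = -63 + 7*84 = -63 + 588 = 525)
k*((12 - 1*(-17))/(-77)) + 120 = 525*((12 - 1*(-17))/(-77)) + 120 = 525*((12 + 17)*(-1/77)) + 120 = 525*(29*(-1/77)) + 120 = 525*(-29/77) + 120 = -2175/11 + 120 = -855/11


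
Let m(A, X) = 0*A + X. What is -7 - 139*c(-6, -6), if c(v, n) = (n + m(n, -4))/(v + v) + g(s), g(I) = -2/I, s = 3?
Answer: -181/6 ≈ -30.167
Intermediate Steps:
m(A, X) = X (m(A, X) = 0 + X = X)
c(v, n) = -⅔ + (-4 + n)/(2*v) (c(v, n) = (n - 4)/(v + v) - 2/3 = (-4 + n)/((2*v)) - 2*⅓ = (-4 + n)*(1/(2*v)) - ⅔ = (-4 + n)/(2*v) - ⅔ = -⅔ + (-4 + n)/(2*v))
-7 - 139*c(-6, -6) = -7 - 139*(-12 - 4*(-6) + 3*(-6))/(6*(-6)) = -7 - 139*(-1)*(-12 + 24 - 18)/(6*6) = -7 - 139*(-1)*(-6)/(6*6) = -7 - 139*⅙ = -7 - 139/6 = -181/6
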